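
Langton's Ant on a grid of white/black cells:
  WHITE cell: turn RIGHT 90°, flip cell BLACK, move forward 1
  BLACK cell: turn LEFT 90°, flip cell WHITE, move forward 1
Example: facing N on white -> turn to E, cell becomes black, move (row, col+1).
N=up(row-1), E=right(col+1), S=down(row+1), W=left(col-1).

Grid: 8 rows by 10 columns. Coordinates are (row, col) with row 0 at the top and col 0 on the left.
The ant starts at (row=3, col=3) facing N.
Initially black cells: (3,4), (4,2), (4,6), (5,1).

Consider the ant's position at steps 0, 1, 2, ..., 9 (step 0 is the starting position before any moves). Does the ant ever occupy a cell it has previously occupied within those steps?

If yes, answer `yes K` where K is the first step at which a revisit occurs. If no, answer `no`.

Answer: yes 5

Derivation:
Step 1: on WHITE (3,3): turn R to E, flip to black, move to (3,4). |black|=5 — new cell
Step 2: on BLACK (3,4): turn L to N, flip to white, move to (2,4). |black|=4 — new cell
Step 3: on WHITE (2,4): turn R to E, flip to black, move to (2,5). |black|=5 — new cell
Step 4: on WHITE (2,5): turn R to S, flip to black, move to (3,5). |black|=6 — new cell
Step 5: on WHITE (3,5): turn R to W, flip to black, move to (3,4). |black|=7 — REVISIT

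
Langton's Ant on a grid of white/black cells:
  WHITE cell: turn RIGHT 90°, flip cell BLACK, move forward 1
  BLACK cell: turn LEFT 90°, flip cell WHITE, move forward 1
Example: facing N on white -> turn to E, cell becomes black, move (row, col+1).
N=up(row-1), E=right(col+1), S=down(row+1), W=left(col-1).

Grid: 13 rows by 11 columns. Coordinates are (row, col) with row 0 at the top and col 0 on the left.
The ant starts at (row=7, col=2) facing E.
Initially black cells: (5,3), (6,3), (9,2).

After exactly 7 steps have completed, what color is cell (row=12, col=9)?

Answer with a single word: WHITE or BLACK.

Answer: WHITE

Derivation:
Step 1: on WHITE (7,2): turn R to S, flip to black, move to (8,2). |black|=4
Step 2: on WHITE (8,2): turn R to W, flip to black, move to (8,1). |black|=5
Step 3: on WHITE (8,1): turn R to N, flip to black, move to (7,1). |black|=6
Step 4: on WHITE (7,1): turn R to E, flip to black, move to (7,2). |black|=7
Step 5: on BLACK (7,2): turn L to N, flip to white, move to (6,2). |black|=6
Step 6: on WHITE (6,2): turn R to E, flip to black, move to (6,3). |black|=7
Step 7: on BLACK (6,3): turn L to N, flip to white, move to (5,3). |black|=6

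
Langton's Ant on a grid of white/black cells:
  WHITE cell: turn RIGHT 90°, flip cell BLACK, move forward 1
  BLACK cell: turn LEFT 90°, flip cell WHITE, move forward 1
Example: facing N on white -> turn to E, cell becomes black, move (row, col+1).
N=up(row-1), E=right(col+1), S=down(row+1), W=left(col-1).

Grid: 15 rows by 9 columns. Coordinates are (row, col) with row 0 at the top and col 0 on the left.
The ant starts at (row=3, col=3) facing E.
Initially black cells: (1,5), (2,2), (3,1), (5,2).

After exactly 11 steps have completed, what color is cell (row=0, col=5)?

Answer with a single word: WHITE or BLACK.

Answer: WHITE

Derivation:
Step 1: on WHITE (3,3): turn R to S, flip to black, move to (4,3). |black|=5
Step 2: on WHITE (4,3): turn R to W, flip to black, move to (4,2). |black|=6
Step 3: on WHITE (4,2): turn R to N, flip to black, move to (3,2). |black|=7
Step 4: on WHITE (3,2): turn R to E, flip to black, move to (3,3). |black|=8
Step 5: on BLACK (3,3): turn L to N, flip to white, move to (2,3). |black|=7
Step 6: on WHITE (2,3): turn R to E, flip to black, move to (2,4). |black|=8
Step 7: on WHITE (2,4): turn R to S, flip to black, move to (3,4). |black|=9
Step 8: on WHITE (3,4): turn R to W, flip to black, move to (3,3). |black|=10
Step 9: on WHITE (3,3): turn R to N, flip to black, move to (2,3). |black|=11
Step 10: on BLACK (2,3): turn L to W, flip to white, move to (2,2). |black|=10
Step 11: on BLACK (2,2): turn L to S, flip to white, move to (3,2). |black|=9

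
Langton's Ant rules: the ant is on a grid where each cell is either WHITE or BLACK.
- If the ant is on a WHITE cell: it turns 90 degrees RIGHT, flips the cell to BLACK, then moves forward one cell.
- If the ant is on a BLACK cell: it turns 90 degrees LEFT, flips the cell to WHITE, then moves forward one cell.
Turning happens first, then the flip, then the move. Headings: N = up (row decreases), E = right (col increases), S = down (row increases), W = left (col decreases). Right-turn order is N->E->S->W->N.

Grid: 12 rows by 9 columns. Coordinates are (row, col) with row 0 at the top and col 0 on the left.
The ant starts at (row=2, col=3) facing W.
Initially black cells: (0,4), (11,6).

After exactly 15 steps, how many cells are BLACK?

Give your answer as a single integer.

Answer: 11

Derivation:
Step 1: on WHITE (2,3): turn R to N, flip to black, move to (1,3). |black|=3
Step 2: on WHITE (1,3): turn R to E, flip to black, move to (1,4). |black|=4
Step 3: on WHITE (1,4): turn R to S, flip to black, move to (2,4). |black|=5
Step 4: on WHITE (2,4): turn R to W, flip to black, move to (2,3). |black|=6
Step 5: on BLACK (2,3): turn L to S, flip to white, move to (3,3). |black|=5
Step 6: on WHITE (3,3): turn R to W, flip to black, move to (3,2). |black|=6
Step 7: on WHITE (3,2): turn R to N, flip to black, move to (2,2). |black|=7
Step 8: on WHITE (2,2): turn R to E, flip to black, move to (2,3). |black|=8
Step 9: on WHITE (2,3): turn R to S, flip to black, move to (3,3). |black|=9
Step 10: on BLACK (3,3): turn L to E, flip to white, move to (3,4). |black|=8
Step 11: on WHITE (3,4): turn R to S, flip to black, move to (4,4). |black|=9
Step 12: on WHITE (4,4): turn R to W, flip to black, move to (4,3). |black|=10
Step 13: on WHITE (4,3): turn R to N, flip to black, move to (3,3). |black|=11
Step 14: on WHITE (3,3): turn R to E, flip to black, move to (3,4). |black|=12
Step 15: on BLACK (3,4): turn L to N, flip to white, move to (2,4). |black|=11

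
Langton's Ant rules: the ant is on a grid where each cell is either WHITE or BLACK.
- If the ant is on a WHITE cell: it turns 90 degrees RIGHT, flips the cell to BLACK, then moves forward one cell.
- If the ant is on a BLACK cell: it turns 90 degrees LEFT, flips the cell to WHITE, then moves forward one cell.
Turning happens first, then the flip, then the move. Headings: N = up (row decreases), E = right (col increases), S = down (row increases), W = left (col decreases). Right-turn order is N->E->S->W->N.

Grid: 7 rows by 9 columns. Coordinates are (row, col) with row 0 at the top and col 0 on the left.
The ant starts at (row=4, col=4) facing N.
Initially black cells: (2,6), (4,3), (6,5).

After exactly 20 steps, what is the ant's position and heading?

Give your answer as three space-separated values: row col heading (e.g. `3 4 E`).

Step 1: on WHITE (4,4): turn R to E, flip to black, move to (4,5). |black|=4
Step 2: on WHITE (4,5): turn R to S, flip to black, move to (5,5). |black|=5
Step 3: on WHITE (5,5): turn R to W, flip to black, move to (5,4). |black|=6
Step 4: on WHITE (5,4): turn R to N, flip to black, move to (4,4). |black|=7
Step 5: on BLACK (4,4): turn L to W, flip to white, move to (4,3). |black|=6
Step 6: on BLACK (4,3): turn L to S, flip to white, move to (5,3). |black|=5
Step 7: on WHITE (5,3): turn R to W, flip to black, move to (5,2). |black|=6
Step 8: on WHITE (5,2): turn R to N, flip to black, move to (4,2). |black|=7
Step 9: on WHITE (4,2): turn R to E, flip to black, move to (4,3). |black|=8
Step 10: on WHITE (4,3): turn R to S, flip to black, move to (5,3). |black|=9
Step 11: on BLACK (5,3): turn L to E, flip to white, move to (5,4). |black|=8
Step 12: on BLACK (5,4): turn L to N, flip to white, move to (4,4). |black|=7
Step 13: on WHITE (4,4): turn R to E, flip to black, move to (4,5). |black|=8
Step 14: on BLACK (4,5): turn L to N, flip to white, move to (3,5). |black|=7
Step 15: on WHITE (3,5): turn R to E, flip to black, move to (3,6). |black|=8
Step 16: on WHITE (3,6): turn R to S, flip to black, move to (4,6). |black|=9
Step 17: on WHITE (4,6): turn R to W, flip to black, move to (4,5). |black|=10
Step 18: on WHITE (4,5): turn R to N, flip to black, move to (3,5). |black|=11
Step 19: on BLACK (3,5): turn L to W, flip to white, move to (3,4). |black|=10
Step 20: on WHITE (3,4): turn R to N, flip to black, move to (2,4). |black|=11

Answer: 2 4 N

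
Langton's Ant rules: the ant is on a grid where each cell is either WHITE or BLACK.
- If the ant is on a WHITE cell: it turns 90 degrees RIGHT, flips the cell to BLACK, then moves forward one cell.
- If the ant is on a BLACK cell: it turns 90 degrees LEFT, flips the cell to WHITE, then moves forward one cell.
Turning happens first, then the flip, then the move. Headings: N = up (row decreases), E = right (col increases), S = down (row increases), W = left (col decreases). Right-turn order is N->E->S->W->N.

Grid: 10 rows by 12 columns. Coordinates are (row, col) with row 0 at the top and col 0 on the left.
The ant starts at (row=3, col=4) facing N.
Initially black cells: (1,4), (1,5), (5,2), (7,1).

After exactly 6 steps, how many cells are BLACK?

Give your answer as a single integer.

Step 1: on WHITE (3,4): turn R to E, flip to black, move to (3,5). |black|=5
Step 2: on WHITE (3,5): turn R to S, flip to black, move to (4,5). |black|=6
Step 3: on WHITE (4,5): turn R to W, flip to black, move to (4,4). |black|=7
Step 4: on WHITE (4,4): turn R to N, flip to black, move to (3,4). |black|=8
Step 5: on BLACK (3,4): turn L to W, flip to white, move to (3,3). |black|=7
Step 6: on WHITE (3,3): turn R to N, flip to black, move to (2,3). |black|=8

Answer: 8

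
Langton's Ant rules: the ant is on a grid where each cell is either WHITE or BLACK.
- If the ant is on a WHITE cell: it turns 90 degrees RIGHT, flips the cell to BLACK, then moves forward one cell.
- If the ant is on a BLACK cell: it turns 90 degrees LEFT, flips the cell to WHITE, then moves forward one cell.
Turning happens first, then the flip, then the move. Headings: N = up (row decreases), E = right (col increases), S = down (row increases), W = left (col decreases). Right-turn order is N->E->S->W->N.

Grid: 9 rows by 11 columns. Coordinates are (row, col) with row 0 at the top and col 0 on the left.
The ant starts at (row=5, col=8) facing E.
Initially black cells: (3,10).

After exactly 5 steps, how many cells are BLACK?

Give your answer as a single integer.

Answer: 4

Derivation:
Step 1: on WHITE (5,8): turn R to S, flip to black, move to (6,8). |black|=2
Step 2: on WHITE (6,8): turn R to W, flip to black, move to (6,7). |black|=3
Step 3: on WHITE (6,7): turn R to N, flip to black, move to (5,7). |black|=4
Step 4: on WHITE (5,7): turn R to E, flip to black, move to (5,8). |black|=5
Step 5: on BLACK (5,8): turn L to N, flip to white, move to (4,8). |black|=4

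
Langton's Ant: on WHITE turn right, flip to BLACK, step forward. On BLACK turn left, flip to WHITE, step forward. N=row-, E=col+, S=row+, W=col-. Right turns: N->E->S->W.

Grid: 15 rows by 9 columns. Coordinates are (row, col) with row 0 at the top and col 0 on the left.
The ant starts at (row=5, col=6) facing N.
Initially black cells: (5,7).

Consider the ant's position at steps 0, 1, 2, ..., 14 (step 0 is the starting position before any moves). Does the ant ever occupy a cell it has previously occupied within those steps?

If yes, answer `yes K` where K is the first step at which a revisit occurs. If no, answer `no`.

Answer: yes 5

Derivation:
Step 1: on WHITE (5,6): turn R to E, flip to black, move to (5,7). |black|=2 — new cell
Step 2: on BLACK (5,7): turn L to N, flip to white, move to (4,7). |black|=1 — new cell
Step 3: on WHITE (4,7): turn R to E, flip to black, move to (4,8). |black|=2 — new cell
Step 4: on WHITE (4,8): turn R to S, flip to black, move to (5,8). |black|=3 — new cell
Step 5: on WHITE (5,8): turn R to W, flip to black, move to (5,7). |black|=4 — REVISIT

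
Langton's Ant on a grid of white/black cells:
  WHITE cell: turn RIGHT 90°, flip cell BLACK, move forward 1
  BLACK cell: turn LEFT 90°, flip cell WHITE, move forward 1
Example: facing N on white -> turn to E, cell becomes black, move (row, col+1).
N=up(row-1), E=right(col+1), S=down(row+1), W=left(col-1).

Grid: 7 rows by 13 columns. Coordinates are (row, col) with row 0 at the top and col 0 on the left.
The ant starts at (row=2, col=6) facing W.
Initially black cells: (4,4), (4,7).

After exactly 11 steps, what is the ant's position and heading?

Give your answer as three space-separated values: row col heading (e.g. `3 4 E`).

Step 1: on WHITE (2,6): turn R to N, flip to black, move to (1,6). |black|=3
Step 2: on WHITE (1,6): turn R to E, flip to black, move to (1,7). |black|=4
Step 3: on WHITE (1,7): turn R to S, flip to black, move to (2,7). |black|=5
Step 4: on WHITE (2,7): turn R to W, flip to black, move to (2,6). |black|=6
Step 5: on BLACK (2,6): turn L to S, flip to white, move to (3,6). |black|=5
Step 6: on WHITE (3,6): turn R to W, flip to black, move to (3,5). |black|=6
Step 7: on WHITE (3,5): turn R to N, flip to black, move to (2,5). |black|=7
Step 8: on WHITE (2,5): turn R to E, flip to black, move to (2,6). |black|=8
Step 9: on WHITE (2,6): turn R to S, flip to black, move to (3,6). |black|=9
Step 10: on BLACK (3,6): turn L to E, flip to white, move to (3,7). |black|=8
Step 11: on WHITE (3,7): turn R to S, flip to black, move to (4,7). |black|=9

Answer: 4 7 S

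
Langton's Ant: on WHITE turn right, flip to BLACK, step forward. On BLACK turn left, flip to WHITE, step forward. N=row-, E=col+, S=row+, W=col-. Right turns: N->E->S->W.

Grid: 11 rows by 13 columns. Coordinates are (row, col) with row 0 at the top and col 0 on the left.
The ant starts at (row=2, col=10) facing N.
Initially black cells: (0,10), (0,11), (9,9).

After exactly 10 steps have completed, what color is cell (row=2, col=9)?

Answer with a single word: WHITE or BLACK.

Answer: WHITE

Derivation:
Step 1: on WHITE (2,10): turn R to E, flip to black, move to (2,11). |black|=4
Step 2: on WHITE (2,11): turn R to S, flip to black, move to (3,11). |black|=5
Step 3: on WHITE (3,11): turn R to W, flip to black, move to (3,10). |black|=6
Step 4: on WHITE (3,10): turn R to N, flip to black, move to (2,10). |black|=7
Step 5: on BLACK (2,10): turn L to W, flip to white, move to (2,9). |black|=6
Step 6: on WHITE (2,9): turn R to N, flip to black, move to (1,9). |black|=7
Step 7: on WHITE (1,9): turn R to E, flip to black, move to (1,10). |black|=8
Step 8: on WHITE (1,10): turn R to S, flip to black, move to (2,10). |black|=9
Step 9: on WHITE (2,10): turn R to W, flip to black, move to (2,9). |black|=10
Step 10: on BLACK (2,9): turn L to S, flip to white, move to (3,9). |black|=9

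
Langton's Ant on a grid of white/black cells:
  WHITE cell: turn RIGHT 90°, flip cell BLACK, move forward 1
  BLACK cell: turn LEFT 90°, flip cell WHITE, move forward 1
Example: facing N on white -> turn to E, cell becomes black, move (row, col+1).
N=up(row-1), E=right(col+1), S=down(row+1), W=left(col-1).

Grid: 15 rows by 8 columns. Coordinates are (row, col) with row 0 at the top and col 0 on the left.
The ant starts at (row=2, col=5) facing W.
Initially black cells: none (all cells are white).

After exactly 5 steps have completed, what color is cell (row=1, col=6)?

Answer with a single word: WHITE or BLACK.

Answer: BLACK

Derivation:
Step 1: on WHITE (2,5): turn R to N, flip to black, move to (1,5). |black|=1
Step 2: on WHITE (1,5): turn R to E, flip to black, move to (1,6). |black|=2
Step 3: on WHITE (1,6): turn R to S, flip to black, move to (2,6). |black|=3
Step 4: on WHITE (2,6): turn R to W, flip to black, move to (2,5). |black|=4
Step 5: on BLACK (2,5): turn L to S, flip to white, move to (3,5). |black|=3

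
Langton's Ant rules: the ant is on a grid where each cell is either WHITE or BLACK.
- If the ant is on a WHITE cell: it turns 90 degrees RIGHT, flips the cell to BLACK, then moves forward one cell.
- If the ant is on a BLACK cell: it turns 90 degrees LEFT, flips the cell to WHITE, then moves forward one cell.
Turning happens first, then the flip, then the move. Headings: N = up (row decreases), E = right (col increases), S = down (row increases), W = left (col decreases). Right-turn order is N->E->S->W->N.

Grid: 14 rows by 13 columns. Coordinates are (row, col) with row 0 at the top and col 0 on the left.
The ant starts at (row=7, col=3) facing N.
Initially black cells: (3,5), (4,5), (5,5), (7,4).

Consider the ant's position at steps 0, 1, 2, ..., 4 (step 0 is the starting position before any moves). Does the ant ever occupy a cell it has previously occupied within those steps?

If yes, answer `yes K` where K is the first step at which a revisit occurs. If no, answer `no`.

Answer: no

Derivation:
Step 1: on WHITE (7,3): turn R to E, flip to black, move to (7,4). |black|=5 — new cell
Step 2: on BLACK (7,4): turn L to N, flip to white, move to (6,4). |black|=4 — new cell
Step 3: on WHITE (6,4): turn R to E, flip to black, move to (6,5). |black|=5 — new cell
Step 4: on WHITE (6,5): turn R to S, flip to black, move to (7,5). |black|=6 — new cell
No revisit within 4 steps.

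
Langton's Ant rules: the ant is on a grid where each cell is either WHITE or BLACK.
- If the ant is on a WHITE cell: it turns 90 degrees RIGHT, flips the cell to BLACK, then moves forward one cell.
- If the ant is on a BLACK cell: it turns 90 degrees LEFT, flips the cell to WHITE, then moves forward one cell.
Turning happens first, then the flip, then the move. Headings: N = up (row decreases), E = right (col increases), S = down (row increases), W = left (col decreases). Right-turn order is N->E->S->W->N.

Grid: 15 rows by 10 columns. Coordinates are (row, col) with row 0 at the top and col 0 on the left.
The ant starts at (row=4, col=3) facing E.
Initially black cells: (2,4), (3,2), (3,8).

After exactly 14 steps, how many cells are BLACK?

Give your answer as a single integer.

Answer: 7

Derivation:
Step 1: on WHITE (4,3): turn R to S, flip to black, move to (5,3). |black|=4
Step 2: on WHITE (5,3): turn R to W, flip to black, move to (5,2). |black|=5
Step 3: on WHITE (5,2): turn R to N, flip to black, move to (4,2). |black|=6
Step 4: on WHITE (4,2): turn R to E, flip to black, move to (4,3). |black|=7
Step 5: on BLACK (4,3): turn L to N, flip to white, move to (3,3). |black|=6
Step 6: on WHITE (3,3): turn R to E, flip to black, move to (3,4). |black|=7
Step 7: on WHITE (3,4): turn R to S, flip to black, move to (4,4). |black|=8
Step 8: on WHITE (4,4): turn R to W, flip to black, move to (4,3). |black|=9
Step 9: on WHITE (4,3): turn R to N, flip to black, move to (3,3). |black|=10
Step 10: on BLACK (3,3): turn L to W, flip to white, move to (3,2). |black|=9
Step 11: on BLACK (3,2): turn L to S, flip to white, move to (4,2). |black|=8
Step 12: on BLACK (4,2): turn L to E, flip to white, move to (4,3). |black|=7
Step 13: on BLACK (4,3): turn L to N, flip to white, move to (3,3). |black|=6
Step 14: on WHITE (3,3): turn R to E, flip to black, move to (3,4). |black|=7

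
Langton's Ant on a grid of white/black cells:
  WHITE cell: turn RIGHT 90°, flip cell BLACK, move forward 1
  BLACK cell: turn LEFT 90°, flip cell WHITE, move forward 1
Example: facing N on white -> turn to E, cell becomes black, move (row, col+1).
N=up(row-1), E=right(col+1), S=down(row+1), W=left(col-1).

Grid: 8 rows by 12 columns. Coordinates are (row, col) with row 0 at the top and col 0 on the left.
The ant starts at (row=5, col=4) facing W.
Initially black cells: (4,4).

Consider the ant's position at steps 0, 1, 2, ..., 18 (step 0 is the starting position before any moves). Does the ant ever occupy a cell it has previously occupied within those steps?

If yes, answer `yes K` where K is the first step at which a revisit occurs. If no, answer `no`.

Answer: yes 5

Derivation:
Step 1: on WHITE (5,4): turn R to N, flip to black, move to (4,4). |black|=2 — new cell
Step 2: on BLACK (4,4): turn L to W, flip to white, move to (4,3). |black|=1 — new cell
Step 3: on WHITE (4,3): turn R to N, flip to black, move to (3,3). |black|=2 — new cell
Step 4: on WHITE (3,3): turn R to E, flip to black, move to (3,4). |black|=3 — new cell
Step 5: on WHITE (3,4): turn R to S, flip to black, move to (4,4). |black|=4 — REVISIT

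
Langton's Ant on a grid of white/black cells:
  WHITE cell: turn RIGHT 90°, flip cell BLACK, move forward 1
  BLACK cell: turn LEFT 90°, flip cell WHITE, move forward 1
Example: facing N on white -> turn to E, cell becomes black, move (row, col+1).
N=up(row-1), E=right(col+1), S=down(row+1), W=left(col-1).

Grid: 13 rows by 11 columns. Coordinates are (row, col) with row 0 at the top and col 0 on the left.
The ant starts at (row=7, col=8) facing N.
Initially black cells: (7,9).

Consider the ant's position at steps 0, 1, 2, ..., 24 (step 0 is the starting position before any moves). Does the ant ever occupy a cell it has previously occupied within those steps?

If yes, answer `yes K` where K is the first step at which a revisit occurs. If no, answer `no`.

Answer: yes 5

Derivation:
Step 1: on WHITE (7,8): turn R to E, flip to black, move to (7,9). |black|=2 — new cell
Step 2: on BLACK (7,9): turn L to N, flip to white, move to (6,9). |black|=1 — new cell
Step 3: on WHITE (6,9): turn R to E, flip to black, move to (6,10). |black|=2 — new cell
Step 4: on WHITE (6,10): turn R to S, flip to black, move to (7,10). |black|=3 — new cell
Step 5: on WHITE (7,10): turn R to W, flip to black, move to (7,9). |black|=4 — REVISIT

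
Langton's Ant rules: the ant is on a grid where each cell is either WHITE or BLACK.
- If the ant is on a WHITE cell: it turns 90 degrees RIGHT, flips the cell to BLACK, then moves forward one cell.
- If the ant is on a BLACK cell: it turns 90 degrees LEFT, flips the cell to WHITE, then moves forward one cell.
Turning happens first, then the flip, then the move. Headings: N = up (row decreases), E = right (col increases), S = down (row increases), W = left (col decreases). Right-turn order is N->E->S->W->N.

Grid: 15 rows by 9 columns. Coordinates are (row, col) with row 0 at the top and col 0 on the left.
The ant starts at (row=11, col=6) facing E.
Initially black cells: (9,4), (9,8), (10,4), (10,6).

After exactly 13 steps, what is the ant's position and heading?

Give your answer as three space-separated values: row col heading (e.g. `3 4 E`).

Step 1: on WHITE (11,6): turn R to S, flip to black, move to (12,6). |black|=5
Step 2: on WHITE (12,6): turn R to W, flip to black, move to (12,5). |black|=6
Step 3: on WHITE (12,5): turn R to N, flip to black, move to (11,5). |black|=7
Step 4: on WHITE (11,5): turn R to E, flip to black, move to (11,6). |black|=8
Step 5: on BLACK (11,6): turn L to N, flip to white, move to (10,6). |black|=7
Step 6: on BLACK (10,6): turn L to W, flip to white, move to (10,5). |black|=6
Step 7: on WHITE (10,5): turn R to N, flip to black, move to (9,5). |black|=7
Step 8: on WHITE (9,5): turn R to E, flip to black, move to (9,6). |black|=8
Step 9: on WHITE (9,6): turn R to S, flip to black, move to (10,6). |black|=9
Step 10: on WHITE (10,6): turn R to W, flip to black, move to (10,5). |black|=10
Step 11: on BLACK (10,5): turn L to S, flip to white, move to (11,5). |black|=9
Step 12: on BLACK (11,5): turn L to E, flip to white, move to (11,6). |black|=8
Step 13: on WHITE (11,6): turn R to S, flip to black, move to (12,6). |black|=9

Answer: 12 6 S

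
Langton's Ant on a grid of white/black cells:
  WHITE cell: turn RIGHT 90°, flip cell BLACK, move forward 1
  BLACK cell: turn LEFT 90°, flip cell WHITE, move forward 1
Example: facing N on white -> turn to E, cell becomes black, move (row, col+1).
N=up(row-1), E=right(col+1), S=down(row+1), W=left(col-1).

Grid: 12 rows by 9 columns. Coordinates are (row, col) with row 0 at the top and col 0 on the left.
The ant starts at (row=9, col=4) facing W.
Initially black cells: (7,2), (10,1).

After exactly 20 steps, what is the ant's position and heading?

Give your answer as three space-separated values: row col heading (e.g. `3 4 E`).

Answer: 11 6 E

Derivation:
Step 1: on WHITE (9,4): turn R to N, flip to black, move to (8,4). |black|=3
Step 2: on WHITE (8,4): turn R to E, flip to black, move to (8,5). |black|=4
Step 3: on WHITE (8,5): turn R to S, flip to black, move to (9,5). |black|=5
Step 4: on WHITE (9,5): turn R to W, flip to black, move to (9,4). |black|=6
Step 5: on BLACK (9,4): turn L to S, flip to white, move to (10,4). |black|=5
Step 6: on WHITE (10,4): turn R to W, flip to black, move to (10,3). |black|=6
Step 7: on WHITE (10,3): turn R to N, flip to black, move to (9,3). |black|=7
Step 8: on WHITE (9,3): turn R to E, flip to black, move to (9,4). |black|=8
Step 9: on WHITE (9,4): turn R to S, flip to black, move to (10,4). |black|=9
Step 10: on BLACK (10,4): turn L to E, flip to white, move to (10,5). |black|=8
Step 11: on WHITE (10,5): turn R to S, flip to black, move to (11,5). |black|=9
Step 12: on WHITE (11,5): turn R to W, flip to black, move to (11,4). |black|=10
Step 13: on WHITE (11,4): turn R to N, flip to black, move to (10,4). |black|=11
Step 14: on WHITE (10,4): turn R to E, flip to black, move to (10,5). |black|=12
Step 15: on BLACK (10,5): turn L to N, flip to white, move to (9,5). |black|=11
Step 16: on BLACK (9,5): turn L to W, flip to white, move to (9,4). |black|=10
Step 17: on BLACK (9,4): turn L to S, flip to white, move to (10,4). |black|=9
Step 18: on BLACK (10,4): turn L to E, flip to white, move to (10,5). |black|=8
Step 19: on WHITE (10,5): turn R to S, flip to black, move to (11,5). |black|=9
Step 20: on BLACK (11,5): turn L to E, flip to white, move to (11,6). |black|=8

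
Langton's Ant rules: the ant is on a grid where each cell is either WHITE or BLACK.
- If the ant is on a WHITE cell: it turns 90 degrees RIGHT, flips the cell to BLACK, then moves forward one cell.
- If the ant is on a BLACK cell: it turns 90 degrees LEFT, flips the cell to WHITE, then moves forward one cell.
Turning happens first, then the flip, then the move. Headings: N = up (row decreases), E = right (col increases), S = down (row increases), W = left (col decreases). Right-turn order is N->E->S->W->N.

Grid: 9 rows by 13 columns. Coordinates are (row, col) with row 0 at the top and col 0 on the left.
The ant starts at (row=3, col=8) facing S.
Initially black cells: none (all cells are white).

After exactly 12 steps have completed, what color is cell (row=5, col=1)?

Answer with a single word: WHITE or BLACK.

Answer: WHITE

Derivation:
Step 1: on WHITE (3,8): turn R to W, flip to black, move to (3,7). |black|=1
Step 2: on WHITE (3,7): turn R to N, flip to black, move to (2,7). |black|=2
Step 3: on WHITE (2,7): turn R to E, flip to black, move to (2,8). |black|=3
Step 4: on WHITE (2,8): turn R to S, flip to black, move to (3,8). |black|=4
Step 5: on BLACK (3,8): turn L to E, flip to white, move to (3,9). |black|=3
Step 6: on WHITE (3,9): turn R to S, flip to black, move to (4,9). |black|=4
Step 7: on WHITE (4,9): turn R to W, flip to black, move to (4,8). |black|=5
Step 8: on WHITE (4,8): turn R to N, flip to black, move to (3,8). |black|=6
Step 9: on WHITE (3,8): turn R to E, flip to black, move to (3,9). |black|=7
Step 10: on BLACK (3,9): turn L to N, flip to white, move to (2,9). |black|=6
Step 11: on WHITE (2,9): turn R to E, flip to black, move to (2,10). |black|=7
Step 12: on WHITE (2,10): turn R to S, flip to black, move to (3,10). |black|=8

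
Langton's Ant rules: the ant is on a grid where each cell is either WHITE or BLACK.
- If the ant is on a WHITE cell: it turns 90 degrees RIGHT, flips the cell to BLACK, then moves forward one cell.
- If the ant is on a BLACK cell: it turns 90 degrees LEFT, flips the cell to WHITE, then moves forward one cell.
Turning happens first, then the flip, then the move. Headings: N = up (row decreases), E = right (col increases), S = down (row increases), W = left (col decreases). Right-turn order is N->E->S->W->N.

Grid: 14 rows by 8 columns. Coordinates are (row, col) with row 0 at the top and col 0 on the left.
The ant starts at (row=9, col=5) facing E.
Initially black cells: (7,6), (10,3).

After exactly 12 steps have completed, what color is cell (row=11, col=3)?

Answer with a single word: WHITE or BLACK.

Step 1: on WHITE (9,5): turn R to S, flip to black, move to (10,5). |black|=3
Step 2: on WHITE (10,5): turn R to W, flip to black, move to (10,4). |black|=4
Step 3: on WHITE (10,4): turn R to N, flip to black, move to (9,4). |black|=5
Step 4: on WHITE (9,4): turn R to E, flip to black, move to (9,5). |black|=6
Step 5: on BLACK (9,5): turn L to N, flip to white, move to (8,5). |black|=5
Step 6: on WHITE (8,5): turn R to E, flip to black, move to (8,6). |black|=6
Step 7: on WHITE (8,6): turn R to S, flip to black, move to (9,6). |black|=7
Step 8: on WHITE (9,6): turn R to W, flip to black, move to (9,5). |black|=8
Step 9: on WHITE (9,5): turn R to N, flip to black, move to (8,5). |black|=9
Step 10: on BLACK (8,5): turn L to W, flip to white, move to (8,4). |black|=8
Step 11: on WHITE (8,4): turn R to N, flip to black, move to (7,4). |black|=9
Step 12: on WHITE (7,4): turn R to E, flip to black, move to (7,5). |black|=10

Answer: WHITE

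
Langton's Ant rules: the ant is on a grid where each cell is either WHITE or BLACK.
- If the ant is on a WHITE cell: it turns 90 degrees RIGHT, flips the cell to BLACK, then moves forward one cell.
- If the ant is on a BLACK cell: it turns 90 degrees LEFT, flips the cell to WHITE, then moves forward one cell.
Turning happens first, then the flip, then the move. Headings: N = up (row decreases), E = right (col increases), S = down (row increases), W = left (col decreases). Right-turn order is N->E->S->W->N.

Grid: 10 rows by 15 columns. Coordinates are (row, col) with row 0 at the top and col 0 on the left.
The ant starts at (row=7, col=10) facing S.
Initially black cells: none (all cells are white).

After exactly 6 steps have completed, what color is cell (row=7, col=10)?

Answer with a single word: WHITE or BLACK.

Answer: WHITE

Derivation:
Step 1: on WHITE (7,10): turn R to W, flip to black, move to (7,9). |black|=1
Step 2: on WHITE (7,9): turn R to N, flip to black, move to (6,9). |black|=2
Step 3: on WHITE (6,9): turn R to E, flip to black, move to (6,10). |black|=3
Step 4: on WHITE (6,10): turn R to S, flip to black, move to (7,10). |black|=4
Step 5: on BLACK (7,10): turn L to E, flip to white, move to (7,11). |black|=3
Step 6: on WHITE (7,11): turn R to S, flip to black, move to (8,11). |black|=4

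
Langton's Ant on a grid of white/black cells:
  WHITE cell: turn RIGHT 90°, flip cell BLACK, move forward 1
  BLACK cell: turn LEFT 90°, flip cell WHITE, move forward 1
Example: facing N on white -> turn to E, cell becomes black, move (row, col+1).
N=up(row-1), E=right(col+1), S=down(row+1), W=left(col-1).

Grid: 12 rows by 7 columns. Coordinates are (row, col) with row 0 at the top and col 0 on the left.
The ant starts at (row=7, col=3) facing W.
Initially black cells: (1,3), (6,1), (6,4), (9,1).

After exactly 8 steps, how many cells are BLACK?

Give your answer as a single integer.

Answer: 8

Derivation:
Step 1: on WHITE (7,3): turn R to N, flip to black, move to (6,3). |black|=5
Step 2: on WHITE (6,3): turn R to E, flip to black, move to (6,4). |black|=6
Step 3: on BLACK (6,4): turn L to N, flip to white, move to (5,4). |black|=5
Step 4: on WHITE (5,4): turn R to E, flip to black, move to (5,5). |black|=6
Step 5: on WHITE (5,5): turn R to S, flip to black, move to (6,5). |black|=7
Step 6: on WHITE (6,5): turn R to W, flip to black, move to (6,4). |black|=8
Step 7: on WHITE (6,4): turn R to N, flip to black, move to (5,4). |black|=9
Step 8: on BLACK (5,4): turn L to W, flip to white, move to (5,3). |black|=8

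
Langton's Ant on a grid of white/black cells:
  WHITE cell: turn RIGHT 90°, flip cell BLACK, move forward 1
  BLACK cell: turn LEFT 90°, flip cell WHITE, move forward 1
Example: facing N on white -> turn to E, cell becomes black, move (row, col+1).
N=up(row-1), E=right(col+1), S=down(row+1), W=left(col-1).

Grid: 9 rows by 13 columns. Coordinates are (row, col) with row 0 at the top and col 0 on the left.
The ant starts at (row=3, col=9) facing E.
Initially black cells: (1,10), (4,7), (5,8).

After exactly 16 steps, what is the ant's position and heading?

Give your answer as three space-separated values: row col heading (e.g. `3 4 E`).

Answer: 3 9 E

Derivation:
Step 1: on WHITE (3,9): turn R to S, flip to black, move to (4,9). |black|=4
Step 2: on WHITE (4,9): turn R to W, flip to black, move to (4,8). |black|=5
Step 3: on WHITE (4,8): turn R to N, flip to black, move to (3,8). |black|=6
Step 4: on WHITE (3,8): turn R to E, flip to black, move to (3,9). |black|=7
Step 5: on BLACK (3,9): turn L to N, flip to white, move to (2,9). |black|=6
Step 6: on WHITE (2,9): turn R to E, flip to black, move to (2,10). |black|=7
Step 7: on WHITE (2,10): turn R to S, flip to black, move to (3,10). |black|=8
Step 8: on WHITE (3,10): turn R to W, flip to black, move to (3,9). |black|=9
Step 9: on WHITE (3,9): turn R to N, flip to black, move to (2,9). |black|=10
Step 10: on BLACK (2,9): turn L to W, flip to white, move to (2,8). |black|=9
Step 11: on WHITE (2,8): turn R to N, flip to black, move to (1,8). |black|=10
Step 12: on WHITE (1,8): turn R to E, flip to black, move to (1,9). |black|=11
Step 13: on WHITE (1,9): turn R to S, flip to black, move to (2,9). |black|=12
Step 14: on WHITE (2,9): turn R to W, flip to black, move to (2,8). |black|=13
Step 15: on BLACK (2,8): turn L to S, flip to white, move to (3,8). |black|=12
Step 16: on BLACK (3,8): turn L to E, flip to white, move to (3,9). |black|=11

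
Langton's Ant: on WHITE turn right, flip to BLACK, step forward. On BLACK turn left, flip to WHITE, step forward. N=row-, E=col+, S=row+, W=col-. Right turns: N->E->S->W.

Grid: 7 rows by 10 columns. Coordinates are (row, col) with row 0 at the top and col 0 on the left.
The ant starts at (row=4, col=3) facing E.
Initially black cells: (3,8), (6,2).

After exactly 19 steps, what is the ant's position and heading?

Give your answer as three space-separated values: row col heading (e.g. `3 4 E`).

Step 1: on WHITE (4,3): turn R to S, flip to black, move to (5,3). |black|=3
Step 2: on WHITE (5,3): turn R to W, flip to black, move to (5,2). |black|=4
Step 3: on WHITE (5,2): turn R to N, flip to black, move to (4,2). |black|=5
Step 4: on WHITE (4,2): turn R to E, flip to black, move to (4,3). |black|=6
Step 5: on BLACK (4,3): turn L to N, flip to white, move to (3,3). |black|=5
Step 6: on WHITE (3,3): turn R to E, flip to black, move to (3,4). |black|=6
Step 7: on WHITE (3,4): turn R to S, flip to black, move to (4,4). |black|=7
Step 8: on WHITE (4,4): turn R to W, flip to black, move to (4,3). |black|=8
Step 9: on WHITE (4,3): turn R to N, flip to black, move to (3,3). |black|=9
Step 10: on BLACK (3,3): turn L to W, flip to white, move to (3,2). |black|=8
Step 11: on WHITE (3,2): turn R to N, flip to black, move to (2,2). |black|=9
Step 12: on WHITE (2,2): turn R to E, flip to black, move to (2,3). |black|=10
Step 13: on WHITE (2,3): turn R to S, flip to black, move to (3,3). |black|=11
Step 14: on WHITE (3,3): turn R to W, flip to black, move to (3,2). |black|=12
Step 15: on BLACK (3,2): turn L to S, flip to white, move to (4,2). |black|=11
Step 16: on BLACK (4,2): turn L to E, flip to white, move to (4,3). |black|=10
Step 17: on BLACK (4,3): turn L to N, flip to white, move to (3,3). |black|=9
Step 18: on BLACK (3,3): turn L to W, flip to white, move to (3,2). |black|=8
Step 19: on WHITE (3,2): turn R to N, flip to black, move to (2,2). |black|=9

Answer: 2 2 N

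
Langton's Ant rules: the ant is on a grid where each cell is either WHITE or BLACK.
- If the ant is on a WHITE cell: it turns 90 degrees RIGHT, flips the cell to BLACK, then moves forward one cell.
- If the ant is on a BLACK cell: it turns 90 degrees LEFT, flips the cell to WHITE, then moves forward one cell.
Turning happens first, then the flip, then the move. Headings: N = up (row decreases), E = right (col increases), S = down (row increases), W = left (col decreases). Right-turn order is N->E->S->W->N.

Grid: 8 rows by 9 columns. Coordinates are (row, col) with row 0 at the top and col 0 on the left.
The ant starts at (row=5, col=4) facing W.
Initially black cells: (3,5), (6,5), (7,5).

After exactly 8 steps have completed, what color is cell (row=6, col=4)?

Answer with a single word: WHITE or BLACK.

Answer: BLACK

Derivation:
Step 1: on WHITE (5,4): turn R to N, flip to black, move to (4,4). |black|=4
Step 2: on WHITE (4,4): turn R to E, flip to black, move to (4,5). |black|=5
Step 3: on WHITE (4,5): turn R to S, flip to black, move to (5,5). |black|=6
Step 4: on WHITE (5,5): turn R to W, flip to black, move to (5,4). |black|=7
Step 5: on BLACK (5,4): turn L to S, flip to white, move to (6,4). |black|=6
Step 6: on WHITE (6,4): turn R to W, flip to black, move to (6,3). |black|=7
Step 7: on WHITE (6,3): turn R to N, flip to black, move to (5,3). |black|=8
Step 8: on WHITE (5,3): turn R to E, flip to black, move to (5,4). |black|=9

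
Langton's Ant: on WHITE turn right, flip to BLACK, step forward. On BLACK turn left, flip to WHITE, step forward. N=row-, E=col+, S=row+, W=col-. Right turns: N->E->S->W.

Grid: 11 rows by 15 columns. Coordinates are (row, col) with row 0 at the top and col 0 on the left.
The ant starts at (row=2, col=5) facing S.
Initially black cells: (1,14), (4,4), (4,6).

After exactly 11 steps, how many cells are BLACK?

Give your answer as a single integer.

Step 1: on WHITE (2,5): turn R to W, flip to black, move to (2,4). |black|=4
Step 2: on WHITE (2,4): turn R to N, flip to black, move to (1,4). |black|=5
Step 3: on WHITE (1,4): turn R to E, flip to black, move to (1,5). |black|=6
Step 4: on WHITE (1,5): turn R to S, flip to black, move to (2,5). |black|=7
Step 5: on BLACK (2,5): turn L to E, flip to white, move to (2,6). |black|=6
Step 6: on WHITE (2,6): turn R to S, flip to black, move to (3,6). |black|=7
Step 7: on WHITE (3,6): turn R to W, flip to black, move to (3,5). |black|=8
Step 8: on WHITE (3,5): turn R to N, flip to black, move to (2,5). |black|=9
Step 9: on WHITE (2,5): turn R to E, flip to black, move to (2,6). |black|=10
Step 10: on BLACK (2,6): turn L to N, flip to white, move to (1,6). |black|=9
Step 11: on WHITE (1,6): turn R to E, flip to black, move to (1,7). |black|=10

Answer: 10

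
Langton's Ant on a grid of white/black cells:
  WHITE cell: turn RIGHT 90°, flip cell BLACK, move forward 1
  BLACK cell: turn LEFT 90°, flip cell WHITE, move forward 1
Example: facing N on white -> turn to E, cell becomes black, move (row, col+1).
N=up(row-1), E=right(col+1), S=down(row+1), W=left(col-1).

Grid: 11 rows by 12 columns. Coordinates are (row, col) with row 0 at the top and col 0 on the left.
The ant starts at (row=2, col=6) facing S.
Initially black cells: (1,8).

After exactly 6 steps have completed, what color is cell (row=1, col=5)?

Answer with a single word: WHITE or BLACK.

Answer: BLACK

Derivation:
Step 1: on WHITE (2,6): turn R to W, flip to black, move to (2,5). |black|=2
Step 2: on WHITE (2,5): turn R to N, flip to black, move to (1,5). |black|=3
Step 3: on WHITE (1,5): turn R to E, flip to black, move to (1,6). |black|=4
Step 4: on WHITE (1,6): turn R to S, flip to black, move to (2,6). |black|=5
Step 5: on BLACK (2,6): turn L to E, flip to white, move to (2,7). |black|=4
Step 6: on WHITE (2,7): turn R to S, flip to black, move to (3,7). |black|=5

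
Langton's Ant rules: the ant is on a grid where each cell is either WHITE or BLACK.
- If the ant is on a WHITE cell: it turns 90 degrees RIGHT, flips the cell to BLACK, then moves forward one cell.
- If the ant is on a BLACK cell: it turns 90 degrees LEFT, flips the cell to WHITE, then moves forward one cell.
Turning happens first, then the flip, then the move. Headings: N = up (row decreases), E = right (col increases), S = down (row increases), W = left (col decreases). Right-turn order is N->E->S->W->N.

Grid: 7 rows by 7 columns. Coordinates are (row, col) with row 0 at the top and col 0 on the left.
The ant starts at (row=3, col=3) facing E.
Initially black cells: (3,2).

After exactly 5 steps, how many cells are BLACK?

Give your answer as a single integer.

Step 1: on WHITE (3,3): turn R to S, flip to black, move to (4,3). |black|=2
Step 2: on WHITE (4,3): turn R to W, flip to black, move to (4,2). |black|=3
Step 3: on WHITE (4,2): turn R to N, flip to black, move to (3,2). |black|=4
Step 4: on BLACK (3,2): turn L to W, flip to white, move to (3,1). |black|=3
Step 5: on WHITE (3,1): turn R to N, flip to black, move to (2,1). |black|=4

Answer: 4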